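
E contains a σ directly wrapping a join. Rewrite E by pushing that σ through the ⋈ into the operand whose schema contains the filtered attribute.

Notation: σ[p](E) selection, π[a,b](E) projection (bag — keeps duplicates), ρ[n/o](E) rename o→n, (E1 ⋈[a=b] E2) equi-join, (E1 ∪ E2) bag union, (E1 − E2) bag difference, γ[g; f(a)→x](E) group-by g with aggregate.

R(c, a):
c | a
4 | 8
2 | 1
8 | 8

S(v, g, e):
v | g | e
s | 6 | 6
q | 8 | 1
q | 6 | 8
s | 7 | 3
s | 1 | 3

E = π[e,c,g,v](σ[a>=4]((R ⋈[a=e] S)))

σ filters on a, owned by the left side.
E' = π[e,c,g,v]((σ[a>=4](R) ⋈[a=e] S))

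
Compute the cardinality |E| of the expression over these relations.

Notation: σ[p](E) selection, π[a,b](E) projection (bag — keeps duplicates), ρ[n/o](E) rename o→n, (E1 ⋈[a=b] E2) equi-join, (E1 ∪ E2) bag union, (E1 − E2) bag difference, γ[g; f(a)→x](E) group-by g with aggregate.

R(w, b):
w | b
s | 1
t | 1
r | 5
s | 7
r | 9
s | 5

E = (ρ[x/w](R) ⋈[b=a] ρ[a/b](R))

Per-node cardinality:
  R → 6
  ρ[x/w](R) → 6
  R → 6
  ρ[a/b](R) → 6
  (ρ[x/w](R) ⋈[b=a] ρ[a/b](R)) → 10

|E| = 10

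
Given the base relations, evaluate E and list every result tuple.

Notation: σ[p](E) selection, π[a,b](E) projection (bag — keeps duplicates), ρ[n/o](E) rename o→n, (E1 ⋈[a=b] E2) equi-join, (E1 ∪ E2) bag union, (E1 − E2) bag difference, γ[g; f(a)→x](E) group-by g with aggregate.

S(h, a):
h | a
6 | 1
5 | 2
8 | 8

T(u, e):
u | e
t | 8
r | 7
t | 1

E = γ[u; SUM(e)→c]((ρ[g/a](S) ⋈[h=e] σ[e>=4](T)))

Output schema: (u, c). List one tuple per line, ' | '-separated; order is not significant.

Per-node cardinality:
  S → 3
  ρ[g/a](S) → 3
  T → 3
  σ[e>=4](T) → 2
  (ρ[g/a](S) ⋈[h=e] σ[e>=4](T)) → 1
  γ[u; SUM(e)→c]((ρ[g/a](S) ⋈[h=e] σ[e>=4](T))) → 1

== RESULT ==
u | c
t | 8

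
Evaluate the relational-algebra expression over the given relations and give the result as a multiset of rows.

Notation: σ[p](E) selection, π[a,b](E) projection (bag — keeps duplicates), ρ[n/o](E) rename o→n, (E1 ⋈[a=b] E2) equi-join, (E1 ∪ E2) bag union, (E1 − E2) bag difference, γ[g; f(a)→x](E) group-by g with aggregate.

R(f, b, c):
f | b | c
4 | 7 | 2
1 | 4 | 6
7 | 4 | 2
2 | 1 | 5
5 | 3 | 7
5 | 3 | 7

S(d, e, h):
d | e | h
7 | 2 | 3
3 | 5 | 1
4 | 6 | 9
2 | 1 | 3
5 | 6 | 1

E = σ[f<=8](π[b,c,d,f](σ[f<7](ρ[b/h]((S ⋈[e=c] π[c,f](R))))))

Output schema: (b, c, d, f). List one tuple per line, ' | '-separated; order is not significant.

Row counts bottom-up:
  S → 5
  R → 6
  π[c,f](R) → 6
  (S ⋈[e=c] π[c,f](R)) → 5
  ρ[b/h]((S ⋈[e=c] π[c,f](R))) → 5
  σ[f<7](ρ[b/h]((S ⋈[e=c] π[c,f](R)))) → 4
  π[b,c,d,f](σ[f<7](ρ[b/h]((S ⋈[e=c] π[c,f](R))))) → 4
  σ[f<=8](π[b,c,d,f](σ[f<7](ρ[b/h]((S ⋈[e=c] π[c,f](R)))))) → 4

== RESULT ==
b | c | d | f
1 | 5 | 3 | 2
1 | 6 | 5 | 1
3 | 2 | 7 | 4
9 | 6 | 4 | 1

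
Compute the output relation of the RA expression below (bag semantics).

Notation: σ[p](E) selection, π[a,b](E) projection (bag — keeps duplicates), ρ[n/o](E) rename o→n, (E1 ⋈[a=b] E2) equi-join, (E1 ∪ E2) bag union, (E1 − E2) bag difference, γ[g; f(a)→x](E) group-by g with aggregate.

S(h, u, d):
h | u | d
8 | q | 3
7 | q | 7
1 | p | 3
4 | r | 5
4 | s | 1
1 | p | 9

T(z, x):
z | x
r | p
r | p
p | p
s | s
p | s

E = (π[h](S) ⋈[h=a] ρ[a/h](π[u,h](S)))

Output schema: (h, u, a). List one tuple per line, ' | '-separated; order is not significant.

Subexpression sizes:
  S → 6
  π[h](S) → 6
  S → 6
  π[u,h](S) → 6
  ρ[a/h](π[u,h](S)) → 6
  (π[h](S) ⋈[h=a] ρ[a/h](π[u,h](S))) → 10

== RESULT ==
h | u | a
1 | p | 1
1 | p | 1
1 | p | 1
1 | p | 1
4 | r | 4
4 | r | 4
4 | s | 4
4 | s | 4
7 | q | 7
8 | q | 8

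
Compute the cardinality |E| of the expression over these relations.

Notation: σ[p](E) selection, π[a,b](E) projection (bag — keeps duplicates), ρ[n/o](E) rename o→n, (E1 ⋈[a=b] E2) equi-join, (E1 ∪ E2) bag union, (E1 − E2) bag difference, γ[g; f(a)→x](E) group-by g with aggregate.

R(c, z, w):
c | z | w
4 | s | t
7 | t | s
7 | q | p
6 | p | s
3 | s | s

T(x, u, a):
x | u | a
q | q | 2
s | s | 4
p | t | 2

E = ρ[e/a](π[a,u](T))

Per-node cardinality:
  T → 3
  π[a,u](T) → 3
  ρ[e/a](π[a,u](T)) → 3

|E| = 3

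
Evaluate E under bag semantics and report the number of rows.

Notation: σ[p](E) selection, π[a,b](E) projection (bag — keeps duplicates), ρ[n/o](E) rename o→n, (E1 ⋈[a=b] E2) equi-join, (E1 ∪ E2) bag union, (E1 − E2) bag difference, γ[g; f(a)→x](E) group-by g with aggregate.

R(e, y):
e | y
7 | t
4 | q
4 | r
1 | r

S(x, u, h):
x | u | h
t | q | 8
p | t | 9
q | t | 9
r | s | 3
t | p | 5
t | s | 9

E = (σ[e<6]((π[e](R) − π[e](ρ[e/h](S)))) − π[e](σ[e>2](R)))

Row counts bottom-up:
  R → 4
  π[e](R) → 4
  S → 6
  ρ[e/h](S) → 6
  π[e](ρ[e/h](S)) → 6
  (π[e](R) − π[e](ρ[e/h](S))) → 4
  σ[e<6]((π[e](R) − π[e](ρ[e/h](S)))) → 3
  R → 4
  σ[e>2](R) → 3
  π[e](σ[e>2](R)) → 3
  (σ[e<6]((π[e](R) − π[e](ρ[e/h](S)))) − π[e](σ[e>2](R))) → 1

|E| = 1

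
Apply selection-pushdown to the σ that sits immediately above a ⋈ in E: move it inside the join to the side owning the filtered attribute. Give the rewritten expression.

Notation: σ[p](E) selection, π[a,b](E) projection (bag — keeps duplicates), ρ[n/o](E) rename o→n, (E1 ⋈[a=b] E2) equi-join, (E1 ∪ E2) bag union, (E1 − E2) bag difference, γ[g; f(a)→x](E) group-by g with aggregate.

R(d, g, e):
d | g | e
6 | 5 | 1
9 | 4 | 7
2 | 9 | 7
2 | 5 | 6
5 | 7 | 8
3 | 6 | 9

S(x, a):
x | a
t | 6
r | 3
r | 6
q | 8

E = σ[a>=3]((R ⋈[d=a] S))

σ filters on a, owned by the right side.
E' = (R ⋈[d=a] σ[a>=3](S))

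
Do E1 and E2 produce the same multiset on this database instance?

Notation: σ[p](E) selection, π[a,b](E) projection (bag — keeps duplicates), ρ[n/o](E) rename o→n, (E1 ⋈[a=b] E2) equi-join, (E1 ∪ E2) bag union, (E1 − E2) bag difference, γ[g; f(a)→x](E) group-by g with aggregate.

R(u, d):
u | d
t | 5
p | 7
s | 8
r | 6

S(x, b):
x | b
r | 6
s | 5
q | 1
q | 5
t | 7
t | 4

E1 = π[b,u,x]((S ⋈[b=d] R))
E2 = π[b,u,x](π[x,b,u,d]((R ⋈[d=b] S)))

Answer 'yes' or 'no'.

E1 stepwise |·|:
  S → 6
  R → 4
  (S ⋈[b=d] R) → 4
  π[b,u,x]((S ⋈[b=d] R)) → 4
E2 stepwise |·|:
  R → 4
  S → 6
  (R ⋈[d=b] S) → 4
  π[x,b,u,d]((R ⋈[d=b] S)) → 4
  π[b,u,x](π[x,b,u,d]((R ⋈[d=b] S))) → 4

E1 and E2 produce the same multiset:
b | u | x
5 | t | q
5 | t | s
6 | r | r
7 | p | t

yes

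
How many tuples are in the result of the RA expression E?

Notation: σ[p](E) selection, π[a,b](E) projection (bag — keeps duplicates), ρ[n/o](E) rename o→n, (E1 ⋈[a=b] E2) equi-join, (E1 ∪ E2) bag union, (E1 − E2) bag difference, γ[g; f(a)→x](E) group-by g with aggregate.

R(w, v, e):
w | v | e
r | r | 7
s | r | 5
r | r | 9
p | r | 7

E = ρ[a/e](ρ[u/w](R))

Per-node cardinality:
  R → 4
  ρ[u/w](R) → 4
  ρ[a/e](ρ[u/w](R)) → 4

|E| = 4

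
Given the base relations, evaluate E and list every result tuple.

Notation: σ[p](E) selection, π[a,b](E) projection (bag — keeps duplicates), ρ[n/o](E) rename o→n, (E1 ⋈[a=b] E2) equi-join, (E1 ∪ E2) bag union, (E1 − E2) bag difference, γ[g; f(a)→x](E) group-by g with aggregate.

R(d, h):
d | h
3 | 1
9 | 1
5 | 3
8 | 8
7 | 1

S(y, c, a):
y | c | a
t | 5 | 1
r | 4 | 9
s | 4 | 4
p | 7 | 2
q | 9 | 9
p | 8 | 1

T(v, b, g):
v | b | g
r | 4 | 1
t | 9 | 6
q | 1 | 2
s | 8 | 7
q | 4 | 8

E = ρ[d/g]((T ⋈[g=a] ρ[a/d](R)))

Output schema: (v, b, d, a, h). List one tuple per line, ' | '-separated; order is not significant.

Per-node cardinality:
  T → 5
  R → 5
  ρ[a/d](R) → 5
  (T ⋈[g=a] ρ[a/d](R)) → 2
  ρ[d/g]((T ⋈[g=a] ρ[a/d](R))) → 2

== RESULT ==
v | b | d | a | h
q | 4 | 8 | 8 | 8
s | 8 | 7 | 7 | 1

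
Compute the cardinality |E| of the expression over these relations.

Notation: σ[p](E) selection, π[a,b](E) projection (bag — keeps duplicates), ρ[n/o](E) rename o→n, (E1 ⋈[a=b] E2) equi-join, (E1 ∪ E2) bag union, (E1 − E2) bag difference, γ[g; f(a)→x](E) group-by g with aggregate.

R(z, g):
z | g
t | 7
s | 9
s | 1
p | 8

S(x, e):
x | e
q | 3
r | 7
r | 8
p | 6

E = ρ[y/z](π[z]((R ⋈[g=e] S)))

Stepwise |·|:
  R → 4
  S → 4
  (R ⋈[g=e] S) → 2
  π[z]((R ⋈[g=e] S)) → 2
  ρ[y/z](π[z]((R ⋈[g=e] S))) → 2

|E| = 2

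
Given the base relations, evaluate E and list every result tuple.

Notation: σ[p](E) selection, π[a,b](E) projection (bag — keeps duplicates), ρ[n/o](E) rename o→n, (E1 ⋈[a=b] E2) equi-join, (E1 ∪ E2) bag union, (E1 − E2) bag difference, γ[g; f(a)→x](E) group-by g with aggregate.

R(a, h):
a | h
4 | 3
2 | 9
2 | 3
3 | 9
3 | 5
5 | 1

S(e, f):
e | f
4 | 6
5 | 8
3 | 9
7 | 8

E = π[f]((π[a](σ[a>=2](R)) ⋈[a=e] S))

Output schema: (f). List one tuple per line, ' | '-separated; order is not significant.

Row counts bottom-up:
  R → 6
  σ[a>=2](R) → 6
  π[a](σ[a>=2](R)) → 6
  S → 4
  (π[a](σ[a>=2](R)) ⋈[a=e] S) → 4
  π[f]((π[a](σ[a>=2](R)) ⋈[a=e] S)) → 4

== RESULT ==
f
6
8
9
9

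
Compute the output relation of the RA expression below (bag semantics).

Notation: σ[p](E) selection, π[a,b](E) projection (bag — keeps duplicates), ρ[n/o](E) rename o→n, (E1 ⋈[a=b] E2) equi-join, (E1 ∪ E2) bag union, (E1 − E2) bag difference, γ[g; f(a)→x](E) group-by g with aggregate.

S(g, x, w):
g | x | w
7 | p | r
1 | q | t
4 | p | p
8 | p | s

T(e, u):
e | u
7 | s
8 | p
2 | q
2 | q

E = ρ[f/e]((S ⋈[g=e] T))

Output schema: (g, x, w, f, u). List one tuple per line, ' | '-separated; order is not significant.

Stepwise |·|:
  S → 4
  T → 4
  (S ⋈[g=e] T) → 2
  ρ[f/e]((S ⋈[g=e] T)) → 2

== RESULT ==
g | x | w | f | u
7 | p | r | 7 | s
8 | p | s | 8 | p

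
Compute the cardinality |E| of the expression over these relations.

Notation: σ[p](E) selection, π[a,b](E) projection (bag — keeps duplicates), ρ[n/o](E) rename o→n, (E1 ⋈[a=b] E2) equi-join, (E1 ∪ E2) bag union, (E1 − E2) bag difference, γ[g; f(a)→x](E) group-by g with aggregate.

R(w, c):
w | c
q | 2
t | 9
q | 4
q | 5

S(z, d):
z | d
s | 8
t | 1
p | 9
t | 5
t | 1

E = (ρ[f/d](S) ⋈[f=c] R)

Row counts bottom-up:
  S → 5
  ρ[f/d](S) → 5
  R → 4
  (ρ[f/d](S) ⋈[f=c] R) → 2

|E| = 2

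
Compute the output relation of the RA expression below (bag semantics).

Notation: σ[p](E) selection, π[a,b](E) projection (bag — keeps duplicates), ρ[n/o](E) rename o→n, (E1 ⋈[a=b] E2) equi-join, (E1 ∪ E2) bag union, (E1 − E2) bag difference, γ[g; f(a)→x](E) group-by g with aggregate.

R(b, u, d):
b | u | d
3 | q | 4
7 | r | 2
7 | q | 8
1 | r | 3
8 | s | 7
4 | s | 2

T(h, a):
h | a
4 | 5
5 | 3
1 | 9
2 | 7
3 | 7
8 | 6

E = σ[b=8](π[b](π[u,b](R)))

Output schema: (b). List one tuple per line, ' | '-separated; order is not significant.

Row counts bottom-up:
  R → 6
  π[u,b](R) → 6
  π[b](π[u,b](R)) → 6
  σ[b=8](π[b](π[u,b](R))) → 1

== RESULT ==
b
8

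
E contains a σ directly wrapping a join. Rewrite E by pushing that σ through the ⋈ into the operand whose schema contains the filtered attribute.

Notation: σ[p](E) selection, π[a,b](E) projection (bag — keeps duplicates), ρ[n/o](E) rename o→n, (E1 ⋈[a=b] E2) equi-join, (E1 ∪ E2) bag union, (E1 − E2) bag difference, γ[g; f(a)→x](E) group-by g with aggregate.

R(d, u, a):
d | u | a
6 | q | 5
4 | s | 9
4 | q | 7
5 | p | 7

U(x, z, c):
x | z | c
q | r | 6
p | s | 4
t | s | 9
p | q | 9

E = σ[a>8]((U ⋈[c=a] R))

σ filters on a, owned by the right side.
E' = (U ⋈[c=a] σ[a>8](R))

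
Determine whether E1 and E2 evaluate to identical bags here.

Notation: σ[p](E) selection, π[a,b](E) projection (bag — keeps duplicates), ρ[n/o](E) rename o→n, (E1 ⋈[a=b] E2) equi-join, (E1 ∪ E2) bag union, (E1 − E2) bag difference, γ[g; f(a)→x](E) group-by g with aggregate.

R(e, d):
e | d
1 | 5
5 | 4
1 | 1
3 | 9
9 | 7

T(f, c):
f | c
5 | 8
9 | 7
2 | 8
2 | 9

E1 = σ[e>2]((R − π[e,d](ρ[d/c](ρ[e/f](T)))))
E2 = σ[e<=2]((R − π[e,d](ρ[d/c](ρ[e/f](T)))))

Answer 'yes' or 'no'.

E1 per-node cardinality:
  R → 5
  T → 4
  ρ[e/f](T) → 4
  ρ[d/c](ρ[e/f](T)) → 4
  π[e,d](ρ[d/c](ρ[e/f](T))) → 4
  (R − π[e,d](ρ[d/c](ρ[e/f](T)))) → 4
  σ[e>2]((R − π[e,d](ρ[d/c](ρ[e/f](T))))) → 2
E2 per-node cardinality:
  R → 5
  T → 4
  ρ[e/f](T) → 4
  ρ[d/c](ρ[e/f](T)) → 4
  π[e,d](ρ[d/c](ρ[e/f](T))) → 4
  (R − π[e,d](ρ[d/c](ρ[e/f](T)))) → 4
  σ[e<=2]((R − π[e,d](ρ[d/c](ρ[e/f](T))))) → 2

E1 result:
e | d
3 | 9
5 | 4
E2 result:
e | d
1 | 1
1 | 5
Witness: (1, 1) appears 0× in E1 but 1× in E2.

no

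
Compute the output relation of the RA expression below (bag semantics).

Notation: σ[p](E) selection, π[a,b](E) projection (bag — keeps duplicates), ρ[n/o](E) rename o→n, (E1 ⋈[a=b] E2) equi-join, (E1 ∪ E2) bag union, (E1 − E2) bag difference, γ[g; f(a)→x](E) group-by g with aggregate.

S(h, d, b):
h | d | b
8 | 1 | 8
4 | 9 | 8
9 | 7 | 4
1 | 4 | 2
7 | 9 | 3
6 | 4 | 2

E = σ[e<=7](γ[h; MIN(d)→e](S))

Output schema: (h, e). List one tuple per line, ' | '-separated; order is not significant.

Subexpression sizes:
  S → 6
  γ[h; MIN(d)→e](S) → 6
  σ[e<=7](γ[h; MIN(d)→e](S)) → 4

== RESULT ==
h | e
1 | 4
6 | 4
8 | 1
9 | 7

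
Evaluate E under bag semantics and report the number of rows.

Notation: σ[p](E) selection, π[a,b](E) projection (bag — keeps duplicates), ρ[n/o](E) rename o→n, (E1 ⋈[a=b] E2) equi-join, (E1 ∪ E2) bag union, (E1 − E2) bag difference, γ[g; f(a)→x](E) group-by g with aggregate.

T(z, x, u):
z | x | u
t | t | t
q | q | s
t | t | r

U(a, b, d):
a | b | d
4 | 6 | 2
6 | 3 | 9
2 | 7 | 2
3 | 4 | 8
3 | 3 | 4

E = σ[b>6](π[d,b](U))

Subexpression sizes:
  U → 5
  π[d,b](U) → 5
  σ[b>6](π[d,b](U)) → 1

|E| = 1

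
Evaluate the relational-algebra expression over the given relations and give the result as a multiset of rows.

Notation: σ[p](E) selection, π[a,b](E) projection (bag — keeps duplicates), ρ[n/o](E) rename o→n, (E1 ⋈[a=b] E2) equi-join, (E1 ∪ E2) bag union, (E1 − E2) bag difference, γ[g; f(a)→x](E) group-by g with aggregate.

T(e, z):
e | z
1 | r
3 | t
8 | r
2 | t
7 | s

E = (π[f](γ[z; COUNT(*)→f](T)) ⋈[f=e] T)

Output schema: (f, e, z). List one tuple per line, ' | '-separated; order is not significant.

Row counts bottom-up:
  T → 5
  γ[z; COUNT(*)→f](T) → 3
  π[f](γ[z; COUNT(*)→f](T)) → 3
  T → 5
  (π[f](γ[z; COUNT(*)→f](T)) ⋈[f=e] T) → 3

== RESULT ==
f | e | z
1 | 1 | r
2 | 2 | t
2 | 2 | t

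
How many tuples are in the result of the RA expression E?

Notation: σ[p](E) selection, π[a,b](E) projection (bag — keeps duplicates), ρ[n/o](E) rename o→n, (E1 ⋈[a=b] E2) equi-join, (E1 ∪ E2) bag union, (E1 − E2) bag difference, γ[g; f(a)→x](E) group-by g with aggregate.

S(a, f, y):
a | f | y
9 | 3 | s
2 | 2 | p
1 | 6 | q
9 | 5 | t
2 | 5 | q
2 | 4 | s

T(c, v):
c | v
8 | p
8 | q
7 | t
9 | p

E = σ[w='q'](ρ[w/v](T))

Per-node cardinality:
  T → 4
  ρ[w/v](T) → 4
  σ[w='q'](ρ[w/v](T)) → 1

|E| = 1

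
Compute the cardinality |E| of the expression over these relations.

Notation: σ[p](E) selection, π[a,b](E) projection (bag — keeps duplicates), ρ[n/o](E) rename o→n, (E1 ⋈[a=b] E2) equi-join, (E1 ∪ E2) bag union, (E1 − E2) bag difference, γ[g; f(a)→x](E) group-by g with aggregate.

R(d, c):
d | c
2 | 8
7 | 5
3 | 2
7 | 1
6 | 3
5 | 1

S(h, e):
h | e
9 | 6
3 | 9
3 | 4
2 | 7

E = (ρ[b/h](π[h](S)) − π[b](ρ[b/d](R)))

Per-node cardinality:
  S → 4
  π[h](S) → 4
  ρ[b/h](π[h](S)) → 4
  R → 6
  ρ[b/d](R) → 6
  π[b](ρ[b/d](R)) → 6
  (ρ[b/h](π[h](S)) − π[b](ρ[b/d](R))) → 2

|E| = 2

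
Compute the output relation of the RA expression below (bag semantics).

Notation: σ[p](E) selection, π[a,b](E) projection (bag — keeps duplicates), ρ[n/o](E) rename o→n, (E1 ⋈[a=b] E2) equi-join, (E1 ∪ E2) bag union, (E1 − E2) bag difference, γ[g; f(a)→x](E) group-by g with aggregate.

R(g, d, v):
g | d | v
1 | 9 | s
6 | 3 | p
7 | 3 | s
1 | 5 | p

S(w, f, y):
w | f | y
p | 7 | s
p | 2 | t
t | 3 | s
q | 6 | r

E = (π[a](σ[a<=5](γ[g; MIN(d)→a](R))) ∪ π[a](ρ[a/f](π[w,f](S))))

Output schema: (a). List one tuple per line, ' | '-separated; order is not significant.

Per-node cardinality:
  R → 4
  γ[g; MIN(d)→a](R) → 3
  σ[a<=5](γ[g; MIN(d)→a](R)) → 3
  π[a](σ[a<=5](γ[g; MIN(d)→a](R))) → 3
  S → 4
  π[w,f](S) → 4
  ρ[a/f](π[w,f](S)) → 4
  π[a](ρ[a/f](π[w,f](S))) → 4
  (π[a](σ[a<=5](γ[g; MIN(d)→a](R))) ∪ π[a](ρ[a/f](π[w,f](S)))) → 7

== RESULT ==
a
2
3
3
3
5
6
7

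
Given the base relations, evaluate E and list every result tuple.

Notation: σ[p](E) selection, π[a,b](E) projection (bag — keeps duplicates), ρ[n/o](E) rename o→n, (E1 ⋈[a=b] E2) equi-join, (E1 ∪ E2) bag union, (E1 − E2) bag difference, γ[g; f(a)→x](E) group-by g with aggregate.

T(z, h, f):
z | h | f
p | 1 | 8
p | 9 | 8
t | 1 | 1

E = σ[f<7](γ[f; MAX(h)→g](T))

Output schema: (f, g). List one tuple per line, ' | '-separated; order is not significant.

Per-node cardinality:
  T → 3
  γ[f; MAX(h)→g](T) → 2
  σ[f<7](γ[f; MAX(h)→g](T)) → 1

== RESULT ==
f | g
1 | 1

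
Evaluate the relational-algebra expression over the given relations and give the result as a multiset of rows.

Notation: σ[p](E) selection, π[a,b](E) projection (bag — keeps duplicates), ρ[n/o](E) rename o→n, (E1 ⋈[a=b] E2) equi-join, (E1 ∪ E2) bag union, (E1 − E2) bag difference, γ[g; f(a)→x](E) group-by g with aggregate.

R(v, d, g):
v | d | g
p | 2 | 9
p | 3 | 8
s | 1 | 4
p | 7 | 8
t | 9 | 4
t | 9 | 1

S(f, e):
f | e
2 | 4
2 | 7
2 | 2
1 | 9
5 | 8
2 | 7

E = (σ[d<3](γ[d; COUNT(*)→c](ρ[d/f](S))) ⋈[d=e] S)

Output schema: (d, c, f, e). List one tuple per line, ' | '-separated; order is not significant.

Subexpression sizes:
  S → 6
  ρ[d/f](S) → 6
  γ[d; COUNT(*)→c](ρ[d/f](S)) → 3
  σ[d<3](γ[d; COUNT(*)→c](ρ[d/f](S))) → 2
  S → 6
  (σ[d<3](γ[d; COUNT(*)→c](ρ[d/f](S))) ⋈[d=e] S) → 1

== RESULT ==
d | c | f | e
2 | 4 | 2 | 2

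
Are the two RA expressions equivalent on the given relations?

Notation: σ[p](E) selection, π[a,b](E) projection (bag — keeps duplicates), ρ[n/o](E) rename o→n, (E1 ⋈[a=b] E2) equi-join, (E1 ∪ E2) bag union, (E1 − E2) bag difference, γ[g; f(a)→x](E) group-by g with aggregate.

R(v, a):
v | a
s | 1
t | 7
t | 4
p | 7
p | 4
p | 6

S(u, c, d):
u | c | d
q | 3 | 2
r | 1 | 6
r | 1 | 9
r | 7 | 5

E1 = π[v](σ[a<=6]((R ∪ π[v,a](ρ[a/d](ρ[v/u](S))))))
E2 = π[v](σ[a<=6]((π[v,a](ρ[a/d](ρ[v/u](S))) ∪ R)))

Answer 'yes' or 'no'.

E1 subexpression sizes:
  R → 6
  S → 4
  ρ[v/u](S) → 4
  ρ[a/d](ρ[v/u](S)) → 4
  π[v,a](ρ[a/d](ρ[v/u](S))) → 4
  (R ∪ π[v,a](ρ[a/d](ρ[v/u](S)))) → 10
  σ[a<=6]((R ∪ π[v,a](ρ[a/d](ρ[v/u](S))))) → 7
  π[v](σ[a<=6]((R ∪ π[v,a](ρ[a/d](ρ[v/u](S)))))) → 7
E2 subexpression sizes:
  S → 4
  ρ[v/u](S) → 4
  ρ[a/d](ρ[v/u](S)) → 4
  π[v,a](ρ[a/d](ρ[v/u](S))) → 4
  R → 6
  (π[v,a](ρ[a/d](ρ[v/u](S))) ∪ R) → 10
  σ[a<=6]((π[v,a](ρ[a/d](ρ[v/u](S))) ∪ R)) → 7
  π[v](σ[a<=6]((π[v,a](ρ[a/d](ρ[v/u](S))) ∪ R))) → 7

E1 and E2 produce the same multiset:
v
p
p
q
r
r
s
t

yes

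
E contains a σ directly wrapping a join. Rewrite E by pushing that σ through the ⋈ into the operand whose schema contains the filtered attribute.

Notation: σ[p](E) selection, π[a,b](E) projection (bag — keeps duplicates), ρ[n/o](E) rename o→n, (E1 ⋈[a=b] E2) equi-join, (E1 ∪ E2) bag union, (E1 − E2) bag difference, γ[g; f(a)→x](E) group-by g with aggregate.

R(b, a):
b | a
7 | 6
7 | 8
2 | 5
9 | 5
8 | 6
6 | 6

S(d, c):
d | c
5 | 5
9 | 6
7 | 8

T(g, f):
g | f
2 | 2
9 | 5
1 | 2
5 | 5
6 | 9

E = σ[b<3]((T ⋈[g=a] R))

σ filters on b, owned by the right side.
E' = (T ⋈[g=a] σ[b<3](R))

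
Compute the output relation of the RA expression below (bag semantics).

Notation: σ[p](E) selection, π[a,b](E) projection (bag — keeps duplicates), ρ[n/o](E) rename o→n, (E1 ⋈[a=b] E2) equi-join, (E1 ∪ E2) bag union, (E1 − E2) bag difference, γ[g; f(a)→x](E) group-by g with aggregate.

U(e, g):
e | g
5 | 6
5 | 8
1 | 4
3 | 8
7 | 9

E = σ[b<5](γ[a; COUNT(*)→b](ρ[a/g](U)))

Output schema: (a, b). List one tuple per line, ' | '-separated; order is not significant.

Stepwise |·|:
  U → 5
  ρ[a/g](U) → 5
  γ[a; COUNT(*)→b](ρ[a/g](U)) → 4
  σ[b<5](γ[a; COUNT(*)→b](ρ[a/g](U))) → 4

== RESULT ==
a | b
4 | 1
6 | 1
8 | 2
9 | 1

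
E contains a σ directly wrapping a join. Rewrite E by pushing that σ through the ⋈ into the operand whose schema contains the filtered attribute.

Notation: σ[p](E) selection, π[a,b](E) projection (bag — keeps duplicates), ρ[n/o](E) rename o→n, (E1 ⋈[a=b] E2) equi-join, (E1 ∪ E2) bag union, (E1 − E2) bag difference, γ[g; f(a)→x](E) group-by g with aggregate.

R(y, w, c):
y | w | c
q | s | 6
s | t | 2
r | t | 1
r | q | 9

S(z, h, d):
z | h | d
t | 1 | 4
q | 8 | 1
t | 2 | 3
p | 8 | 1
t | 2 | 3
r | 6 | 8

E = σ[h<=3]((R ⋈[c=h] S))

σ filters on h, owned by the right side.
E' = (R ⋈[c=h] σ[h<=3](S))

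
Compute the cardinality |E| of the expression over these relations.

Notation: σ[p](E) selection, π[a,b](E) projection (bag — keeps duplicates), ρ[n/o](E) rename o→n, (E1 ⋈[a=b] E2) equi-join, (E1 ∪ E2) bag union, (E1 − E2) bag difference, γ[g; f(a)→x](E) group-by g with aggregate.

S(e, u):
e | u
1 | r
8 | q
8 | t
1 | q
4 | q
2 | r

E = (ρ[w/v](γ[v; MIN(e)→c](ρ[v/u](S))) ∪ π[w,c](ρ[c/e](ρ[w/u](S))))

Subexpression sizes:
  S → 6
  ρ[v/u](S) → 6
  γ[v; MIN(e)→c](ρ[v/u](S)) → 3
  ρ[w/v](γ[v; MIN(e)→c](ρ[v/u](S))) → 3
  S → 6
  ρ[w/u](S) → 6
  ρ[c/e](ρ[w/u](S)) → 6
  π[w,c](ρ[c/e](ρ[w/u](S))) → 6
  (ρ[w/v](γ[v; MIN(e)→c](ρ[v/u](S))) ∪ π[w,c](ρ[c/e](ρ[w/u](S)))) → 9

|E| = 9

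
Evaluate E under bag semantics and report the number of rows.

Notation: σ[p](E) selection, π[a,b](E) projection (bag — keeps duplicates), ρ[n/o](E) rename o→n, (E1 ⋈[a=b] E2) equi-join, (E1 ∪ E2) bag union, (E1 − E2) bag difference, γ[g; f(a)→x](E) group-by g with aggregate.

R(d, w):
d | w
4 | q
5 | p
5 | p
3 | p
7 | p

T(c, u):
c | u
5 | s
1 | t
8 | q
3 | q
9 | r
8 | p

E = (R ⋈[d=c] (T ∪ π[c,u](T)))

Stepwise |·|:
  R → 5
  T → 6
  T → 6
  π[c,u](T) → 6
  (T ∪ π[c,u](T)) → 12
  (R ⋈[d=c] (T ∪ π[c,u](T))) → 6

|E| = 6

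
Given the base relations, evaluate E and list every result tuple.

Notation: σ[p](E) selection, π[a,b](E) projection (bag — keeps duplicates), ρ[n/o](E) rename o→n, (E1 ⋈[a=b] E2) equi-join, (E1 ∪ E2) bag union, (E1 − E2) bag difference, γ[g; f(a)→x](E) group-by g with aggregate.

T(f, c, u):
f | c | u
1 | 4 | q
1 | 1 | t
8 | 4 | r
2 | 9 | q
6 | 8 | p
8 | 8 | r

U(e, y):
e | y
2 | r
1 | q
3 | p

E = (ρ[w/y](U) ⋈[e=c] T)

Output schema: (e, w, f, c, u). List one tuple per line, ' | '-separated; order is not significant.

Per-node cardinality:
  U → 3
  ρ[w/y](U) → 3
  T → 6
  (ρ[w/y](U) ⋈[e=c] T) → 1

== RESULT ==
e | w | f | c | u
1 | q | 1 | 1 | t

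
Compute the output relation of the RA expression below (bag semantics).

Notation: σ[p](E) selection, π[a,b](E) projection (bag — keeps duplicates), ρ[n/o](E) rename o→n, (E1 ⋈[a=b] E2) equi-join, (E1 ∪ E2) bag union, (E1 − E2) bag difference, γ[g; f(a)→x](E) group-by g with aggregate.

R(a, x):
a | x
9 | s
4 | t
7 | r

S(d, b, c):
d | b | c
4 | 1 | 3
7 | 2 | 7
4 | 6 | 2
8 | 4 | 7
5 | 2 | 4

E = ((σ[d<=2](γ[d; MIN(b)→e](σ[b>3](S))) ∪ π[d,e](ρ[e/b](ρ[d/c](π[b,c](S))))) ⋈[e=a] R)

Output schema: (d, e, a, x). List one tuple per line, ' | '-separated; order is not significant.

Row counts bottom-up:
  S → 5
  σ[b>3](S) → 2
  γ[d; MIN(b)→e](σ[b>3](S)) → 2
  σ[d<=2](γ[d; MIN(b)→e](σ[b>3](S))) → 0
  S → 5
  π[b,c](S) → 5
  ρ[d/c](π[b,c](S)) → 5
  ρ[e/b](ρ[d/c](π[b,c](S))) → 5
  π[d,e](ρ[e/b](ρ[d/c](π[b,c](S)))) → 5
  (σ[d<=2](γ[d; MIN(b)→e](σ[b>3](S))) ∪ π[d,e](ρ[e/b](ρ[d/c](π[b,c](S))))) → 5
  R → 3
  ((σ[d<=2](γ[d; MIN(b)→e](σ[b>3](S))) ∪ π[d,e](ρ[e/b](ρ[d/c](π[b,c](S))))) ⋈[e=a] R) → 1

== RESULT ==
d | e | a | x
7 | 4 | 4 | t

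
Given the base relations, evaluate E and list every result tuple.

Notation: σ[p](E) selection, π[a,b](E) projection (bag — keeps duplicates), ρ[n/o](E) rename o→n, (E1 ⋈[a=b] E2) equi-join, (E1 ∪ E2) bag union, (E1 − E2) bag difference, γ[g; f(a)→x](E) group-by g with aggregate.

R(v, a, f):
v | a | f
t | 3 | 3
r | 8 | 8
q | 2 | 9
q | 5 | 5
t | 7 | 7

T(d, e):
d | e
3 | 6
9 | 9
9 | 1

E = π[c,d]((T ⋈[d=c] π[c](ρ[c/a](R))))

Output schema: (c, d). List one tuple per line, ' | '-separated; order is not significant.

Subexpression sizes:
  T → 3
  R → 5
  ρ[c/a](R) → 5
  π[c](ρ[c/a](R)) → 5
  (T ⋈[d=c] π[c](ρ[c/a](R))) → 1
  π[c,d]((T ⋈[d=c] π[c](ρ[c/a](R)))) → 1

== RESULT ==
c | d
3 | 3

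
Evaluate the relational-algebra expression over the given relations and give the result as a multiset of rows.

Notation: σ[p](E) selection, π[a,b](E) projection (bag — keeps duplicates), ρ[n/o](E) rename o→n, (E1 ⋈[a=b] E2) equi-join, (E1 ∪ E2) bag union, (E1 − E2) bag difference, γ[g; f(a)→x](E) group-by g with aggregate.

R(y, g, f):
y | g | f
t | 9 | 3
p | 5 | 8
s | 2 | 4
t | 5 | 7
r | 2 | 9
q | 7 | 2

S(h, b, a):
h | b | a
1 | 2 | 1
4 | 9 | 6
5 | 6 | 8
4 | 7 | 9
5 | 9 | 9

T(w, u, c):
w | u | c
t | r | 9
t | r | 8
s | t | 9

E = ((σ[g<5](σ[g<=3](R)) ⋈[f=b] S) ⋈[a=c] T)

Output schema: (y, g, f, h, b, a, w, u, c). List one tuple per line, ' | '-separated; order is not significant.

Subexpression sizes:
  R → 6
  σ[g<=3](R) → 2
  σ[g<5](σ[g<=3](R)) → 2
  S → 5
  (σ[g<5](σ[g<=3](R)) ⋈[f=b] S) → 2
  T → 3
  ((σ[g<5](σ[g<=3](R)) ⋈[f=b] S) ⋈[a=c] T) → 2

== RESULT ==
y | g | f | h | b | a | w | u | c
r | 2 | 9 | 5 | 9 | 9 | s | t | 9
r | 2 | 9 | 5 | 9 | 9 | t | r | 9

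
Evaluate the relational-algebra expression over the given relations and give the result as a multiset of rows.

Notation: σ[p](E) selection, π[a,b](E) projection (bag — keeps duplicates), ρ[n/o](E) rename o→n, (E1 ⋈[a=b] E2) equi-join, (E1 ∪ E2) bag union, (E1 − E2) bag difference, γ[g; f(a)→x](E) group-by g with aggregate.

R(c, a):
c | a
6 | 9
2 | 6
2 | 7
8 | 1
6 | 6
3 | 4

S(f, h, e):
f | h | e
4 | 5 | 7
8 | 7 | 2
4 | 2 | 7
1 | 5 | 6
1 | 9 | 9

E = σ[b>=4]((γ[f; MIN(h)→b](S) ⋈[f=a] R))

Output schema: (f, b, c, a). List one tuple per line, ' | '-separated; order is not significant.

Row counts bottom-up:
  S → 5
  γ[f; MIN(h)→b](S) → 3
  R → 6
  (γ[f; MIN(h)→b](S) ⋈[f=a] R) → 2
  σ[b>=4]((γ[f; MIN(h)→b](S) ⋈[f=a] R)) → 1

== RESULT ==
f | b | c | a
1 | 5 | 8 | 1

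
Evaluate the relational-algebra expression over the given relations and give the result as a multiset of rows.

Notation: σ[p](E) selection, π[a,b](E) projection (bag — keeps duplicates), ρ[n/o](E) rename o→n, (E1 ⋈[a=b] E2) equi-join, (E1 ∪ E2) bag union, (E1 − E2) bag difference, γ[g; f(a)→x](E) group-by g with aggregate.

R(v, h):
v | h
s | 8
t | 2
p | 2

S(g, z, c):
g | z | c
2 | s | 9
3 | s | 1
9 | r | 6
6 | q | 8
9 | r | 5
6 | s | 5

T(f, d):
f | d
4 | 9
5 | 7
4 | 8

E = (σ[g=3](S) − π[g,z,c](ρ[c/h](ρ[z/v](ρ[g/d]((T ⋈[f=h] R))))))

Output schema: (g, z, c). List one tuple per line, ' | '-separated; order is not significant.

Stepwise |·|:
  S → 6
  σ[g=3](S) → 1
  T → 3
  R → 3
  (T ⋈[f=h] R) → 0
  ρ[g/d]((T ⋈[f=h] R)) → 0
  ρ[z/v](ρ[g/d]((T ⋈[f=h] R))) → 0
  ρ[c/h](ρ[z/v](ρ[g/d]((T ⋈[f=h] R)))) → 0
  π[g,z,c](ρ[c/h](ρ[z/v](ρ[g/d]((T ⋈[f=h] R))))) → 0
  (σ[g=3](S) − π[g,z,c](ρ[c/h](ρ[z/v](ρ[g/d]((T ⋈[f=h] R)))))) → 1

== RESULT ==
g | z | c
3 | s | 1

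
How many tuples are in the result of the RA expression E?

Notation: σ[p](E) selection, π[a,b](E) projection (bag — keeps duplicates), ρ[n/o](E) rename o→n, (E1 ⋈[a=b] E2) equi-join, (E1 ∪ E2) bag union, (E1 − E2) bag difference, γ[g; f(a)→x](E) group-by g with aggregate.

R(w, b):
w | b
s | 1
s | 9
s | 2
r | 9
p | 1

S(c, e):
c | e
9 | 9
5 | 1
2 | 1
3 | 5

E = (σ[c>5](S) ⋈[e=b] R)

Per-node cardinality:
  S → 4
  σ[c>5](S) → 1
  R → 5
  (σ[c>5](S) ⋈[e=b] R) → 2

|E| = 2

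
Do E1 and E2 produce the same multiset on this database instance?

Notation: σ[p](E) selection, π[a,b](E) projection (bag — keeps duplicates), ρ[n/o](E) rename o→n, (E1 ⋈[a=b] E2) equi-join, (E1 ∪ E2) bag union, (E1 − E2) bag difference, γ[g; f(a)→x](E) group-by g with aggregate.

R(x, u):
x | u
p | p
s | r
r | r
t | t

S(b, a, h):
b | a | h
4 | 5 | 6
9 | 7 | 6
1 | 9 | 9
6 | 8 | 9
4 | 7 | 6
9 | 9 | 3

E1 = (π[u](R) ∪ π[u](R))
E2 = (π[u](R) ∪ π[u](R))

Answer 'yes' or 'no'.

E1 row counts bottom-up:
  R → 4
  π[u](R) → 4
  R → 4
  π[u](R) → 4
  (π[u](R) ∪ π[u](R)) → 8
E2 row counts bottom-up:
  R → 4
  π[u](R) → 4
  R → 4
  π[u](R) → 4
  (π[u](R) ∪ π[u](R)) → 8

E1 and E2 produce the same multiset:
u
p
p
r
r
r
r
t
t

yes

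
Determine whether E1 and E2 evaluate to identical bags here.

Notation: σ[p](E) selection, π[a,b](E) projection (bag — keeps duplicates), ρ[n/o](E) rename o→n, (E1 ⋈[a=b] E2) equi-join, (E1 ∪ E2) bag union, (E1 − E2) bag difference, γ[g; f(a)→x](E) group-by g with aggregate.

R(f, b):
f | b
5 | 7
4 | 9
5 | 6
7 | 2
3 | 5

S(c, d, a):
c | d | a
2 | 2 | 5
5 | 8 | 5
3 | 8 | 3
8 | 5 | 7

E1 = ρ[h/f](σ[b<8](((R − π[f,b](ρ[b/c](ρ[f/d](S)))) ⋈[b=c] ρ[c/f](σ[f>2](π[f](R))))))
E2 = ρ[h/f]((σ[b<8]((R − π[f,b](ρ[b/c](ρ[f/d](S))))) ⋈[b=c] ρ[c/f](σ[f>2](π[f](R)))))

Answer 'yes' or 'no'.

E1 row counts bottom-up:
  R → 5
  S → 4
  ρ[f/d](S) → 4
  ρ[b/c](ρ[f/d](S)) → 4
  π[f,b](ρ[b/c](ρ[f/d](S))) → 4
  (R − π[f,b](ρ[b/c](ρ[f/d](S)))) → 5
  R → 5
  π[f](R) → 5
  σ[f>2](π[f](R)) → 5
  ρ[c/f](σ[f>2](π[f](R))) → 5
  ((R − π[f,b](ρ[b/c](ρ[f/d](S)))) ⋈[b=c] ρ[c/f](σ[f>2](π[f](R)))) → 3
  σ[b<8](((R − π[f,b](ρ[b/c](ρ[f/d](S)))) ⋈[b=c] ρ[c/f](σ[f>2](π[f](R))))) → 3
  ρ[h/f](σ[b<8](((R − π[f,b](ρ[b/c](ρ[f/d](S)))) ⋈[b=c] ρ[c/f](σ[f>2](π[f](R)))))) → 3
E2 row counts bottom-up:
  R → 5
  S → 4
  ρ[f/d](S) → 4
  ρ[b/c](ρ[f/d](S)) → 4
  π[f,b](ρ[b/c](ρ[f/d](S))) → 4
  (R − π[f,b](ρ[b/c](ρ[f/d](S)))) → 5
  σ[b<8]((R − π[f,b](ρ[b/c](ρ[f/d](S))))) → 4
  R → 5
  π[f](R) → 5
  σ[f>2](π[f](R)) → 5
  ρ[c/f](σ[f>2](π[f](R))) → 5
  (σ[b<8]((R − π[f,b](ρ[b/c](ρ[f/d](S))))) ⋈[b=c] ρ[c/f](σ[f>2](π[f](R)))) → 3
  ρ[h/f]((σ[b<8]((R − π[f,b](ρ[b/c](ρ[f/d](S))))) ⋈[b=c] ρ[c/f](σ[f>2](π[f](R))))) → 3

E1 and E2 produce the same multiset:
h | b | c
3 | 5 | 5
3 | 5 | 5
5 | 7 | 7

yes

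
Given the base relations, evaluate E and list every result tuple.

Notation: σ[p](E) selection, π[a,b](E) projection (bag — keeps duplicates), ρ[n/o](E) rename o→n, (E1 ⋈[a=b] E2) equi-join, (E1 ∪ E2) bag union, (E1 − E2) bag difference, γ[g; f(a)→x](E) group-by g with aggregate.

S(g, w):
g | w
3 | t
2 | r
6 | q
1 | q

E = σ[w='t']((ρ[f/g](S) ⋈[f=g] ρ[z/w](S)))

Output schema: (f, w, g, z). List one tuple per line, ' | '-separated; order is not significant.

Stepwise |·|:
  S → 4
  ρ[f/g](S) → 4
  S → 4
  ρ[z/w](S) → 4
  (ρ[f/g](S) ⋈[f=g] ρ[z/w](S)) → 4
  σ[w='t']((ρ[f/g](S) ⋈[f=g] ρ[z/w](S))) → 1

== RESULT ==
f | w | g | z
3 | t | 3 | t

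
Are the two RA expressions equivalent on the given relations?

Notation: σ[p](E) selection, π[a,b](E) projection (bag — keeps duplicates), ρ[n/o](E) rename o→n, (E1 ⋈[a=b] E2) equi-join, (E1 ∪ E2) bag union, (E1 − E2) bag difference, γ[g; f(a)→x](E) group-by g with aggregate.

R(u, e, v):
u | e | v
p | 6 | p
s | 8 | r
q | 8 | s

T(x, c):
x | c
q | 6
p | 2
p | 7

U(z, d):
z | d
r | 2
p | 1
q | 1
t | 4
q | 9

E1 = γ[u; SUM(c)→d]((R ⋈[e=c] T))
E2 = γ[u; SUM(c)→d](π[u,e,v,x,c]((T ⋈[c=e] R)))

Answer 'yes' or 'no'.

E1 row counts bottom-up:
  R → 3
  T → 3
  (R ⋈[e=c] T) → 1
  γ[u; SUM(c)→d]((R ⋈[e=c] T)) → 1
E2 row counts bottom-up:
  T → 3
  R → 3
  (T ⋈[c=e] R) → 1
  π[u,e,v,x,c]((T ⋈[c=e] R)) → 1
  γ[u; SUM(c)→d](π[u,e,v,x,c]((T ⋈[c=e] R))) → 1

E1 and E2 produce the same multiset:
u | d
p | 6

yes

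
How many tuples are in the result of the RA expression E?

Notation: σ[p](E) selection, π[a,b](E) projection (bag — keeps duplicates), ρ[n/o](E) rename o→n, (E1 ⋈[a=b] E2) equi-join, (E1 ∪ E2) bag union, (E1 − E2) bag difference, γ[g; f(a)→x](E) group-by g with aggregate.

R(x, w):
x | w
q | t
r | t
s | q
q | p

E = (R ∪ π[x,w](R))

Per-node cardinality:
  R → 4
  R → 4
  π[x,w](R) → 4
  (R ∪ π[x,w](R)) → 8

|E| = 8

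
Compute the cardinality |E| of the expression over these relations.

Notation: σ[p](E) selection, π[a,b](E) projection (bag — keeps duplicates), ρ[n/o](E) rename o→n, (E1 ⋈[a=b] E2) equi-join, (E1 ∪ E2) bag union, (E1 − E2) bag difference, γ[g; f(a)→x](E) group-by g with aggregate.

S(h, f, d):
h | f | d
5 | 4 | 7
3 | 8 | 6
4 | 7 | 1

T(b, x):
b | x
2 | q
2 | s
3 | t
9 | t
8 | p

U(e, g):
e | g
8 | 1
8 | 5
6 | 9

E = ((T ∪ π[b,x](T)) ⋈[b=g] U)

Row counts bottom-up:
  T → 5
  T → 5
  π[b,x](T) → 5
  (T ∪ π[b,x](T)) → 10
  U → 3
  ((T ∪ π[b,x](T)) ⋈[b=g] U) → 2

|E| = 2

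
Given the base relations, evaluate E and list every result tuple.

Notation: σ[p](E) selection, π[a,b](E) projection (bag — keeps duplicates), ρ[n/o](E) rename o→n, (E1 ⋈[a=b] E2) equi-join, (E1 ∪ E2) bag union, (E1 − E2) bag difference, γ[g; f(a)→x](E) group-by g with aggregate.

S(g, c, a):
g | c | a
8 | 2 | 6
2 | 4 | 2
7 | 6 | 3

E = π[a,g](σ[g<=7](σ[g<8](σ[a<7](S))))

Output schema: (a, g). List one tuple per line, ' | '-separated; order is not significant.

Subexpression sizes:
  S → 3
  σ[a<7](S) → 3
  σ[g<8](σ[a<7](S)) → 2
  σ[g<=7](σ[g<8](σ[a<7](S))) → 2
  π[a,g](σ[g<=7](σ[g<8](σ[a<7](S)))) → 2

== RESULT ==
a | g
2 | 2
3 | 7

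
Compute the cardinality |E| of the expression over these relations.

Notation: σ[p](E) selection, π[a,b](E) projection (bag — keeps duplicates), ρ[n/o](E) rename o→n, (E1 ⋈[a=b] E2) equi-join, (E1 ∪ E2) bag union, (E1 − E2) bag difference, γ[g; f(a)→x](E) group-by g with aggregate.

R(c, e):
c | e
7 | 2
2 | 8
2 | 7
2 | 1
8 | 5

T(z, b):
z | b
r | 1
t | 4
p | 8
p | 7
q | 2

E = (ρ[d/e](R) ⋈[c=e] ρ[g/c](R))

Subexpression sizes:
  R → 5
  ρ[d/e](R) → 5
  R → 5
  ρ[g/c](R) → 5
  (ρ[d/e](R) ⋈[c=e] ρ[g/c](R)) → 5

|E| = 5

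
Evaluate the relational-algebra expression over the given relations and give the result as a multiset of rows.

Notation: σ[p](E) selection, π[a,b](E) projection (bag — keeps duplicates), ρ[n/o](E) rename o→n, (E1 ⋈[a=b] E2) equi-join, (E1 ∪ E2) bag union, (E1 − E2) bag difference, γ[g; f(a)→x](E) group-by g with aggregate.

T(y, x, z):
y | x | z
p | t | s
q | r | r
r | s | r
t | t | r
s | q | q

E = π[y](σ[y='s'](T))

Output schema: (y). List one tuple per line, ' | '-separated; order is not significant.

Per-node cardinality:
  T → 5
  σ[y='s'](T) → 1
  π[y](σ[y='s'](T)) → 1

== RESULT ==
y
s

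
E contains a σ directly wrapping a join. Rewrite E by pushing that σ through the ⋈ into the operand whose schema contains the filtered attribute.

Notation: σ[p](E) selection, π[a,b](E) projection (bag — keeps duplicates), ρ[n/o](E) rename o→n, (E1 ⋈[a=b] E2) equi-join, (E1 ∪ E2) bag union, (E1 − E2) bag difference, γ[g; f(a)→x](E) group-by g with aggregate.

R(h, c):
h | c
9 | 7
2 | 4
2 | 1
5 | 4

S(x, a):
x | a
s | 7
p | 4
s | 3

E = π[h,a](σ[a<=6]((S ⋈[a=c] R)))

σ filters on a, owned by the left side.
E' = π[h,a]((σ[a<=6](S) ⋈[a=c] R))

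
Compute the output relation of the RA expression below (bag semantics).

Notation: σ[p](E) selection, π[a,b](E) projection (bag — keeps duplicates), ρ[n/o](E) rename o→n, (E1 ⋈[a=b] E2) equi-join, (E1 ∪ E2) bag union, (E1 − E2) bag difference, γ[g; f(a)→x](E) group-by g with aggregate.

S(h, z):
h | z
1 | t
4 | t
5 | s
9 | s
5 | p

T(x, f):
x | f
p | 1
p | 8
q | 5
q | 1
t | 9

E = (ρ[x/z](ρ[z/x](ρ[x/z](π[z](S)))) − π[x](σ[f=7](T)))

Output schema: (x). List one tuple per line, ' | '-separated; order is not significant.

Per-node cardinality:
  S → 5
  π[z](S) → 5
  ρ[x/z](π[z](S)) → 5
  ρ[z/x](ρ[x/z](π[z](S))) → 5
  ρ[x/z](ρ[z/x](ρ[x/z](π[z](S)))) → 5
  T → 5
  σ[f=7](T) → 0
  π[x](σ[f=7](T)) → 0
  (ρ[x/z](ρ[z/x](ρ[x/z](π[z](S)))) − π[x](σ[f=7](T))) → 5

== RESULT ==
x
p
s
s
t
t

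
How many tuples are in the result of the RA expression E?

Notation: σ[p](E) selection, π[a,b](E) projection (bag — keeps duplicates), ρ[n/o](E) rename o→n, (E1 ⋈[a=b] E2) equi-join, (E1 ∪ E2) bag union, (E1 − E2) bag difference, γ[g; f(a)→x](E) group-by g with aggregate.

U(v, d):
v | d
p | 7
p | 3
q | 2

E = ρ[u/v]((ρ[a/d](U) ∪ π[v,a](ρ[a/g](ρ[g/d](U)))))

Per-node cardinality:
  U → 3
  ρ[a/d](U) → 3
  U → 3
  ρ[g/d](U) → 3
  ρ[a/g](ρ[g/d](U)) → 3
  π[v,a](ρ[a/g](ρ[g/d](U))) → 3
  (ρ[a/d](U) ∪ π[v,a](ρ[a/g](ρ[g/d](U)))) → 6
  ρ[u/v]((ρ[a/d](U) ∪ π[v,a](ρ[a/g](ρ[g/d](U))))) → 6

|E| = 6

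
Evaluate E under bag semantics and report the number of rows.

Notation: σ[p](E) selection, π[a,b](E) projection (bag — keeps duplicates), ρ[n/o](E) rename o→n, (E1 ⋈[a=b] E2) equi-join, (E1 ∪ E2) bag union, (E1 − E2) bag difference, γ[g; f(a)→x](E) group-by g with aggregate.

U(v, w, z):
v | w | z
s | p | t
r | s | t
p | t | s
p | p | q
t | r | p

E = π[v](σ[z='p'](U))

Per-node cardinality:
  U → 5
  σ[z='p'](U) → 1
  π[v](σ[z='p'](U)) → 1

|E| = 1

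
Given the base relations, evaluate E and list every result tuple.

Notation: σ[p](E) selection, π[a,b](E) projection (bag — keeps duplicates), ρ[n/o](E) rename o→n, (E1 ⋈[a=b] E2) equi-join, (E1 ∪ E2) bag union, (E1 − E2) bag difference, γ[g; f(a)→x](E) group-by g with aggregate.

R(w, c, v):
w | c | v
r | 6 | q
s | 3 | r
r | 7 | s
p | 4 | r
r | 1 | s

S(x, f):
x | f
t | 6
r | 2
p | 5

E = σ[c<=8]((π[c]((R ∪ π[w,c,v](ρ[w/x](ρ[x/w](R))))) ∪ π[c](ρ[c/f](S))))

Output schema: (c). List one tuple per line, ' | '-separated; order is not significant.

Stepwise |·|:
  R → 5
  R → 5
  ρ[x/w](R) → 5
  ρ[w/x](ρ[x/w](R)) → 5
  π[w,c,v](ρ[w/x](ρ[x/w](R))) → 5
  (R ∪ π[w,c,v](ρ[w/x](ρ[x/w](R)))) → 10
  π[c]((R ∪ π[w,c,v](ρ[w/x](ρ[x/w](R))))) → 10
  S → 3
  ρ[c/f](S) → 3
  π[c](ρ[c/f](S)) → 3
  (π[c]((R ∪ π[w,c,v](ρ[w/x](ρ[x/w](R))))) ∪ π[c](ρ[c/f](S))) → 13
  σ[c<=8]((π[c]((R ∪ π[w,c,v](ρ[w/x](ρ[x/w](R))))) ∪ π[c](ρ[c/f](S)))) → 13

== RESULT ==
c
1
1
2
3
3
4
4
5
6
6
6
7
7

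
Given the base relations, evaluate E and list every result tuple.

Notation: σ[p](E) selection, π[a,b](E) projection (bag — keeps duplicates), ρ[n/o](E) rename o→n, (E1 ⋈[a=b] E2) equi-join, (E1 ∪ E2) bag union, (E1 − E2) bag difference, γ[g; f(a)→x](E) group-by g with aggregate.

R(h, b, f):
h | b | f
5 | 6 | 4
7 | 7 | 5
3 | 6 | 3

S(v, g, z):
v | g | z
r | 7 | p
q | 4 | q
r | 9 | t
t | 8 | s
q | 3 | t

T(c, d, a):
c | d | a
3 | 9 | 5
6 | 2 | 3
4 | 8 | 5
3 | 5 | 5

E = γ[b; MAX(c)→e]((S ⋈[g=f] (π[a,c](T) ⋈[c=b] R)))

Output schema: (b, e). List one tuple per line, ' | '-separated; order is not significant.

Row counts bottom-up:
  S → 5
  T → 4
  π[a,c](T) → 4
  R → 3
  (π[a,c](T) ⋈[c=b] R) → 2
  (S ⋈[g=f] (π[a,c](T) ⋈[c=b] R)) → 2
  γ[b; MAX(c)→e]((S ⋈[g=f] (π[a,c](T) ⋈[c=b] R))) → 1

== RESULT ==
b | e
6 | 6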